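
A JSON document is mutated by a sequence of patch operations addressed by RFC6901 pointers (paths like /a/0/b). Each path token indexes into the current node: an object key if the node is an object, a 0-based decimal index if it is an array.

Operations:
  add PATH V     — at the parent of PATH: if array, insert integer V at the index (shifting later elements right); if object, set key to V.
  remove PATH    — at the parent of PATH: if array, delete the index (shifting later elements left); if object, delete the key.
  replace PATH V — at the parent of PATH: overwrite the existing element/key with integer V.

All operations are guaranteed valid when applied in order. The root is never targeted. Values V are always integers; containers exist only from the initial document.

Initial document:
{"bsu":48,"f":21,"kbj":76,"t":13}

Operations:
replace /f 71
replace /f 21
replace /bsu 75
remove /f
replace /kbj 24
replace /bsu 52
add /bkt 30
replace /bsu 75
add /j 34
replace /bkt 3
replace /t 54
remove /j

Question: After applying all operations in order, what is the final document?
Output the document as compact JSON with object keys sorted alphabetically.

After op 1 (replace /f 71): {"bsu":48,"f":71,"kbj":76,"t":13}
After op 2 (replace /f 21): {"bsu":48,"f":21,"kbj":76,"t":13}
After op 3 (replace /bsu 75): {"bsu":75,"f":21,"kbj":76,"t":13}
After op 4 (remove /f): {"bsu":75,"kbj":76,"t":13}
After op 5 (replace /kbj 24): {"bsu":75,"kbj":24,"t":13}
After op 6 (replace /bsu 52): {"bsu":52,"kbj":24,"t":13}
After op 7 (add /bkt 30): {"bkt":30,"bsu":52,"kbj":24,"t":13}
After op 8 (replace /bsu 75): {"bkt":30,"bsu":75,"kbj":24,"t":13}
After op 9 (add /j 34): {"bkt":30,"bsu":75,"j":34,"kbj":24,"t":13}
After op 10 (replace /bkt 3): {"bkt":3,"bsu":75,"j":34,"kbj":24,"t":13}
After op 11 (replace /t 54): {"bkt":3,"bsu":75,"j":34,"kbj":24,"t":54}
After op 12 (remove /j): {"bkt":3,"bsu":75,"kbj":24,"t":54}

Answer: {"bkt":3,"bsu":75,"kbj":24,"t":54}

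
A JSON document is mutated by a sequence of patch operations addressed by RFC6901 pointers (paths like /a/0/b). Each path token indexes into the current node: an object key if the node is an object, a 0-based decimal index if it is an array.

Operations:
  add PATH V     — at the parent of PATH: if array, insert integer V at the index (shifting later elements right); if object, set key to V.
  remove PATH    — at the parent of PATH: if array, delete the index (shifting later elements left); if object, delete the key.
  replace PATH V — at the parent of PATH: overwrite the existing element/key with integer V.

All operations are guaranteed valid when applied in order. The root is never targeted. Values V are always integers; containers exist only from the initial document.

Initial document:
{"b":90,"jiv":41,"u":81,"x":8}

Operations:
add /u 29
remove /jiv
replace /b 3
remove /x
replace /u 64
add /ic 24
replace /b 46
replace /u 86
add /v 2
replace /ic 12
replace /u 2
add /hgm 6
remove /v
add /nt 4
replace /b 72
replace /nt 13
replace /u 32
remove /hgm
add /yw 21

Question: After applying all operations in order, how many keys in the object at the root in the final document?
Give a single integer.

Answer: 5

Derivation:
After op 1 (add /u 29): {"b":90,"jiv":41,"u":29,"x":8}
After op 2 (remove /jiv): {"b":90,"u":29,"x":8}
After op 3 (replace /b 3): {"b":3,"u":29,"x":8}
After op 4 (remove /x): {"b":3,"u":29}
After op 5 (replace /u 64): {"b":3,"u":64}
After op 6 (add /ic 24): {"b":3,"ic":24,"u":64}
After op 7 (replace /b 46): {"b":46,"ic":24,"u":64}
After op 8 (replace /u 86): {"b":46,"ic":24,"u":86}
After op 9 (add /v 2): {"b":46,"ic":24,"u":86,"v":2}
After op 10 (replace /ic 12): {"b":46,"ic":12,"u":86,"v":2}
After op 11 (replace /u 2): {"b":46,"ic":12,"u":2,"v":2}
After op 12 (add /hgm 6): {"b":46,"hgm":6,"ic":12,"u":2,"v":2}
After op 13 (remove /v): {"b":46,"hgm":6,"ic":12,"u":2}
After op 14 (add /nt 4): {"b":46,"hgm":6,"ic":12,"nt":4,"u":2}
After op 15 (replace /b 72): {"b":72,"hgm":6,"ic":12,"nt":4,"u":2}
After op 16 (replace /nt 13): {"b":72,"hgm":6,"ic":12,"nt":13,"u":2}
After op 17 (replace /u 32): {"b":72,"hgm":6,"ic":12,"nt":13,"u":32}
After op 18 (remove /hgm): {"b":72,"ic":12,"nt":13,"u":32}
After op 19 (add /yw 21): {"b":72,"ic":12,"nt":13,"u":32,"yw":21}
Size at the root: 5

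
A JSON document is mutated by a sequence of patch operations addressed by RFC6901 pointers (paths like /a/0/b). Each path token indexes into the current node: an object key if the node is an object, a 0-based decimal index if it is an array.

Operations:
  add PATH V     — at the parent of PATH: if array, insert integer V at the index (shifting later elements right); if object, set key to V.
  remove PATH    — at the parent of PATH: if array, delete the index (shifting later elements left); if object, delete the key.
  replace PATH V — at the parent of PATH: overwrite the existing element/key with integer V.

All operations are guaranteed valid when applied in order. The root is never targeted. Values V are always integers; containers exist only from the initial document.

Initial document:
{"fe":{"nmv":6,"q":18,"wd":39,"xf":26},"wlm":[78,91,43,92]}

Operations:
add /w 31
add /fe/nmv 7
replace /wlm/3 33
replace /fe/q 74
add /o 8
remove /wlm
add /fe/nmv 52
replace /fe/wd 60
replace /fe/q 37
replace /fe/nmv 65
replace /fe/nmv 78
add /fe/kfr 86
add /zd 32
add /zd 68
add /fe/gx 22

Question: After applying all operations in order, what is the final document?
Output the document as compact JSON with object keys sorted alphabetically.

After op 1 (add /w 31): {"fe":{"nmv":6,"q":18,"wd":39,"xf":26},"w":31,"wlm":[78,91,43,92]}
After op 2 (add /fe/nmv 7): {"fe":{"nmv":7,"q":18,"wd":39,"xf":26},"w":31,"wlm":[78,91,43,92]}
After op 3 (replace /wlm/3 33): {"fe":{"nmv":7,"q":18,"wd":39,"xf":26},"w":31,"wlm":[78,91,43,33]}
After op 4 (replace /fe/q 74): {"fe":{"nmv":7,"q":74,"wd":39,"xf":26},"w":31,"wlm":[78,91,43,33]}
After op 5 (add /o 8): {"fe":{"nmv":7,"q":74,"wd":39,"xf":26},"o":8,"w":31,"wlm":[78,91,43,33]}
After op 6 (remove /wlm): {"fe":{"nmv":7,"q":74,"wd":39,"xf":26},"o":8,"w":31}
After op 7 (add /fe/nmv 52): {"fe":{"nmv":52,"q":74,"wd":39,"xf":26},"o":8,"w":31}
After op 8 (replace /fe/wd 60): {"fe":{"nmv":52,"q":74,"wd":60,"xf":26},"o":8,"w":31}
After op 9 (replace /fe/q 37): {"fe":{"nmv":52,"q":37,"wd":60,"xf":26},"o":8,"w":31}
After op 10 (replace /fe/nmv 65): {"fe":{"nmv":65,"q":37,"wd":60,"xf":26},"o":8,"w":31}
After op 11 (replace /fe/nmv 78): {"fe":{"nmv":78,"q":37,"wd":60,"xf":26},"o":8,"w":31}
After op 12 (add /fe/kfr 86): {"fe":{"kfr":86,"nmv":78,"q":37,"wd":60,"xf":26},"o":8,"w":31}
After op 13 (add /zd 32): {"fe":{"kfr":86,"nmv":78,"q":37,"wd":60,"xf":26},"o":8,"w":31,"zd":32}
After op 14 (add /zd 68): {"fe":{"kfr":86,"nmv":78,"q":37,"wd":60,"xf":26},"o":8,"w":31,"zd":68}
After op 15 (add /fe/gx 22): {"fe":{"gx":22,"kfr":86,"nmv":78,"q":37,"wd":60,"xf":26},"o":8,"w":31,"zd":68}

Answer: {"fe":{"gx":22,"kfr":86,"nmv":78,"q":37,"wd":60,"xf":26},"o":8,"w":31,"zd":68}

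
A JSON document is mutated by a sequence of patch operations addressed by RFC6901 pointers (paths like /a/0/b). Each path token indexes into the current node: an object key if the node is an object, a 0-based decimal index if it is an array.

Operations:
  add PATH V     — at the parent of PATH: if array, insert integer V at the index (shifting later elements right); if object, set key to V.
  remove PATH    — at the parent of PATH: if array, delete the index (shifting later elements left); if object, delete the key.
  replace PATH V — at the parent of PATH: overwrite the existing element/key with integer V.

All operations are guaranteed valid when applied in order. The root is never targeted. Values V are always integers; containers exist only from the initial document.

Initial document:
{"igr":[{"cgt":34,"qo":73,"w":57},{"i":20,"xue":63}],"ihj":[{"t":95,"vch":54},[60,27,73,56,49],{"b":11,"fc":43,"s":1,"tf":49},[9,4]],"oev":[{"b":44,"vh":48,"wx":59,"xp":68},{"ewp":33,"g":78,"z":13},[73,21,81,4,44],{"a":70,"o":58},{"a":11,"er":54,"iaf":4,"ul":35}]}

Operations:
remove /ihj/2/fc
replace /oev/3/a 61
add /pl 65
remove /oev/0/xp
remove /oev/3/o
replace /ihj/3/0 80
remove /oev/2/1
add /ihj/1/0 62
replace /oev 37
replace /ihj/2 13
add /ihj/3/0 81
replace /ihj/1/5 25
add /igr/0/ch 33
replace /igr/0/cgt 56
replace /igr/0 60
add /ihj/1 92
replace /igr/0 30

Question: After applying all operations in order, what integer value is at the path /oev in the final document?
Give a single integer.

Answer: 37

Derivation:
After op 1 (remove /ihj/2/fc): {"igr":[{"cgt":34,"qo":73,"w":57},{"i":20,"xue":63}],"ihj":[{"t":95,"vch":54},[60,27,73,56,49],{"b":11,"s":1,"tf":49},[9,4]],"oev":[{"b":44,"vh":48,"wx":59,"xp":68},{"ewp":33,"g":78,"z":13},[73,21,81,4,44],{"a":70,"o":58},{"a":11,"er":54,"iaf":4,"ul":35}]}
After op 2 (replace /oev/3/a 61): {"igr":[{"cgt":34,"qo":73,"w":57},{"i":20,"xue":63}],"ihj":[{"t":95,"vch":54},[60,27,73,56,49],{"b":11,"s":1,"tf":49},[9,4]],"oev":[{"b":44,"vh":48,"wx":59,"xp":68},{"ewp":33,"g":78,"z":13},[73,21,81,4,44],{"a":61,"o":58},{"a":11,"er":54,"iaf":4,"ul":35}]}
After op 3 (add /pl 65): {"igr":[{"cgt":34,"qo":73,"w":57},{"i":20,"xue":63}],"ihj":[{"t":95,"vch":54},[60,27,73,56,49],{"b":11,"s":1,"tf":49},[9,4]],"oev":[{"b":44,"vh":48,"wx":59,"xp":68},{"ewp":33,"g":78,"z":13},[73,21,81,4,44],{"a":61,"o":58},{"a":11,"er":54,"iaf":4,"ul":35}],"pl":65}
After op 4 (remove /oev/0/xp): {"igr":[{"cgt":34,"qo":73,"w":57},{"i":20,"xue":63}],"ihj":[{"t":95,"vch":54},[60,27,73,56,49],{"b":11,"s":1,"tf":49},[9,4]],"oev":[{"b":44,"vh":48,"wx":59},{"ewp":33,"g":78,"z":13},[73,21,81,4,44],{"a":61,"o":58},{"a":11,"er":54,"iaf":4,"ul":35}],"pl":65}
After op 5 (remove /oev/3/o): {"igr":[{"cgt":34,"qo":73,"w":57},{"i":20,"xue":63}],"ihj":[{"t":95,"vch":54},[60,27,73,56,49],{"b":11,"s":1,"tf":49},[9,4]],"oev":[{"b":44,"vh":48,"wx":59},{"ewp":33,"g":78,"z":13},[73,21,81,4,44],{"a":61},{"a":11,"er":54,"iaf":4,"ul":35}],"pl":65}
After op 6 (replace /ihj/3/0 80): {"igr":[{"cgt":34,"qo":73,"w":57},{"i":20,"xue":63}],"ihj":[{"t":95,"vch":54},[60,27,73,56,49],{"b":11,"s":1,"tf":49},[80,4]],"oev":[{"b":44,"vh":48,"wx":59},{"ewp":33,"g":78,"z":13},[73,21,81,4,44],{"a":61},{"a":11,"er":54,"iaf":4,"ul":35}],"pl":65}
After op 7 (remove /oev/2/1): {"igr":[{"cgt":34,"qo":73,"w":57},{"i":20,"xue":63}],"ihj":[{"t":95,"vch":54},[60,27,73,56,49],{"b":11,"s":1,"tf":49},[80,4]],"oev":[{"b":44,"vh":48,"wx":59},{"ewp":33,"g":78,"z":13},[73,81,4,44],{"a":61},{"a":11,"er":54,"iaf":4,"ul":35}],"pl":65}
After op 8 (add /ihj/1/0 62): {"igr":[{"cgt":34,"qo":73,"w":57},{"i":20,"xue":63}],"ihj":[{"t":95,"vch":54},[62,60,27,73,56,49],{"b":11,"s":1,"tf":49},[80,4]],"oev":[{"b":44,"vh":48,"wx":59},{"ewp":33,"g":78,"z":13},[73,81,4,44],{"a":61},{"a":11,"er":54,"iaf":4,"ul":35}],"pl":65}
After op 9 (replace /oev 37): {"igr":[{"cgt":34,"qo":73,"w":57},{"i":20,"xue":63}],"ihj":[{"t":95,"vch":54},[62,60,27,73,56,49],{"b":11,"s":1,"tf":49},[80,4]],"oev":37,"pl":65}
After op 10 (replace /ihj/2 13): {"igr":[{"cgt":34,"qo":73,"w":57},{"i":20,"xue":63}],"ihj":[{"t":95,"vch":54},[62,60,27,73,56,49],13,[80,4]],"oev":37,"pl":65}
After op 11 (add /ihj/3/0 81): {"igr":[{"cgt":34,"qo":73,"w":57},{"i":20,"xue":63}],"ihj":[{"t":95,"vch":54},[62,60,27,73,56,49],13,[81,80,4]],"oev":37,"pl":65}
After op 12 (replace /ihj/1/5 25): {"igr":[{"cgt":34,"qo":73,"w":57},{"i":20,"xue":63}],"ihj":[{"t":95,"vch":54},[62,60,27,73,56,25],13,[81,80,4]],"oev":37,"pl":65}
After op 13 (add /igr/0/ch 33): {"igr":[{"cgt":34,"ch":33,"qo":73,"w":57},{"i":20,"xue":63}],"ihj":[{"t":95,"vch":54},[62,60,27,73,56,25],13,[81,80,4]],"oev":37,"pl":65}
After op 14 (replace /igr/0/cgt 56): {"igr":[{"cgt":56,"ch":33,"qo":73,"w":57},{"i":20,"xue":63}],"ihj":[{"t":95,"vch":54},[62,60,27,73,56,25],13,[81,80,4]],"oev":37,"pl":65}
After op 15 (replace /igr/0 60): {"igr":[60,{"i":20,"xue":63}],"ihj":[{"t":95,"vch":54},[62,60,27,73,56,25],13,[81,80,4]],"oev":37,"pl":65}
After op 16 (add /ihj/1 92): {"igr":[60,{"i":20,"xue":63}],"ihj":[{"t":95,"vch":54},92,[62,60,27,73,56,25],13,[81,80,4]],"oev":37,"pl":65}
After op 17 (replace /igr/0 30): {"igr":[30,{"i":20,"xue":63}],"ihj":[{"t":95,"vch":54},92,[62,60,27,73,56,25],13,[81,80,4]],"oev":37,"pl":65}
Value at /oev: 37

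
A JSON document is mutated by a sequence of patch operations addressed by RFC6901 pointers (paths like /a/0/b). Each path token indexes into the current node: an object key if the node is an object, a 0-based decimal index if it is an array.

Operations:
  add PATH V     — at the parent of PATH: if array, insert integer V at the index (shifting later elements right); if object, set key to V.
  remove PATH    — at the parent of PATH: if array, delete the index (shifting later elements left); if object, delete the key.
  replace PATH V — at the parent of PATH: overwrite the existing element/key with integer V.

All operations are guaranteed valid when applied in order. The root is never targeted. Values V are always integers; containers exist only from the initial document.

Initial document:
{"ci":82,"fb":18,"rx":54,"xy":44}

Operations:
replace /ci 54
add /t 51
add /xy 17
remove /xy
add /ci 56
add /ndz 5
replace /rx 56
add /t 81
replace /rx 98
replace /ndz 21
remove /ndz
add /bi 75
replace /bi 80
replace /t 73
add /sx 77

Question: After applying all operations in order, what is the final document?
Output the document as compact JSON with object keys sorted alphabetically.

After op 1 (replace /ci 54): {"ci":54,"fb":18,"rx":54,"xy":44}
After op 2 (add /t 51): {"ci":54,"fb":18,"rx":54,"t":51,"xy":44}
After op 3 (add /xy 17): {"ci":54,"fb":18,"rx":54,"t":51,"xy":17}
After op 4 (remove /xy): {"ci":54,"fb":18,"rx":54,"t":51}
After op 5 (add /ci 56): {"ci":56,"fb":18,"rx":54,"t":51}
After op 6 (add /ndz 5): {"ci":56,"fb":18,"ndz":5,"rx":54,"t":51}
After op 7 (replace /rx 56): {"ci":56,"fb":18,"ndz":5,"rx":56,"t":51}
After op 8 (add /t 81): {"ci":56,"fb":18,"ndz":5,"rx":56,"t":81}
After op 9 (replace /rx 98): {"ci":56,"fb":18,"ndz":5,"rx":98,"t":81}
After op 10 (replace /ndz 21): {"ci":56,"fb":18,"ndz":21,"rx":98,"t":81}
After op 11 (remove /ndz): {"ci":56,"fb":18,"rx":98,"t":81}
After op 12 (add /bi 75): {"bi":75,"ci":56,"fb":18,"rx":98,"t":81}
After op 13 (replace /bi 80): {"bi":80,"ci":56,"fb":18,"rx":98,"t":81}
After op 14 (replace /t 73): {"bi":80,"ci":56,"fb":18,"rx":98,"t":73}
After op 15 (add /sx 77): {"bi":80,"ci":56,"fb":18,"rx":98,"sx":77,"t":73}

Answer: {"bi":80,"ci":56,"fb":18,"rx":98,"sx":77,"t":73}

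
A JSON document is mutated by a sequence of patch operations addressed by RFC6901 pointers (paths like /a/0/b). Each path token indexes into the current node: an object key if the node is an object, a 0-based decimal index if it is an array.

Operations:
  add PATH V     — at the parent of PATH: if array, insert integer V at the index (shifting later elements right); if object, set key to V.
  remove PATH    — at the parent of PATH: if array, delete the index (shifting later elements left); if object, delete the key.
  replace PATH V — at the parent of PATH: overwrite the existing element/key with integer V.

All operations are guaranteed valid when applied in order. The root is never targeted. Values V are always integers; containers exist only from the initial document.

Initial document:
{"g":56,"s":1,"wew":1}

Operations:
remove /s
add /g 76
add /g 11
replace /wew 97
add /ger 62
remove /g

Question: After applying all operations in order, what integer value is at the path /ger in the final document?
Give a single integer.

After op 1 (remove /s): {"g":56,"wew":1}
After op 2 (add /g 76): {"g":76,"wew":1}
After op 3 (add /g 11): {"g":11,"wew":1}
After op 4 (replace /wew 97): {"g":11,"wew":97}
After op 5 (add /ger 62): {"g":11,"ger":62,"wew":97}
After op 6 (remove /g): {"ger":62,"wew":97}
Value at /ger: 62

Answer: 62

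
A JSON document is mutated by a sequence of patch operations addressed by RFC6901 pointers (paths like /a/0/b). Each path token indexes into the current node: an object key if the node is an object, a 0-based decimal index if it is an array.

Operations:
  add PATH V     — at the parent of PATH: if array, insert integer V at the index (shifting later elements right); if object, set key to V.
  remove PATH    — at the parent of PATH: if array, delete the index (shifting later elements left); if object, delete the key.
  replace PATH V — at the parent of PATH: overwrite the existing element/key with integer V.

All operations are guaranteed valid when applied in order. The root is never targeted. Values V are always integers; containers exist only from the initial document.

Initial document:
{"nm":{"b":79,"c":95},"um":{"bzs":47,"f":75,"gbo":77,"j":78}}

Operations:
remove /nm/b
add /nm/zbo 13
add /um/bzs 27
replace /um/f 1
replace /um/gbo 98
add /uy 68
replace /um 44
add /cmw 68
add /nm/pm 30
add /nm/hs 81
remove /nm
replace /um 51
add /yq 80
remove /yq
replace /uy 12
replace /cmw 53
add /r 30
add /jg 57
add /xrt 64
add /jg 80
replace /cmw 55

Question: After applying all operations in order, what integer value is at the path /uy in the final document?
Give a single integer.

Answer: 12

Derivation:
After op 1 (remove /nm/b): {"nm":{"c":95},"um":{"bzs":47,"f":75,"gbo":77,"j":78}}
After op 2 (add /nm/zbo 13): {"nm":{"c":95,"zbo":13},"um":{"bzs":47,"f":75,"gbo":77,"j":78}}
After op 3 (add /um/bzs 27): {"nm":{"c":95,"zbo":13},"um":{"bzs":27,"f":75,"gbo":77,"j":78}}
After op 4 (replace /um/f 1): {"nm":{"c":95,"zbo":13},"um":{"bzs":27,"f":1,"gbo":77,"j":78}}
After op 5 (replace /um/gbo 98): {"nm":{"c":95,"zbo":13},"um":{"bzs":27,"f":1,"gbo":98,"j":78}}
After op 6 (add /uy 68): {"nm":{"c":95,"zbo":13},"um":{"bzs":27,"f":1,"gbo":98,"j":78},"uy":68}
After op 7 (replace /um 44): {"nm":{"c":95,"zbo":13},"um":44,"uy":68}
After op 8 (add /cmw 68): {"cmw":68,"nm":{"c":95,"zbo":13},"um":44,"uy":68}
After op 9 (add /nm/pm 30): {"cmw":68,"nm":{"c":95,"pm":30,"zbo":13},"um":44,"uy":68}
After op 10 (add /nm/hs 81): {"cmw":68,"nm":{"c":95,"hs":81,"pm":30,"zbo":13},"um":44,"uy":68}
After op 11 (remove /nm): {"cmw":68,"um":44,"uy":68}
After op 12 (replace /um 51): {"cmw":68,"um":51,"uy":68}
After op 13 (add /yq 80): {"cmw":68,"um":51,"uy":68,"yq":80}
After op 14 (remove /yq): {"cmw":68,"um":51,"uy":68}
After op 15 (replace /uy 12): {"cmw":68,"um":51,"uy":12}
After op 16 (replace /cmw 53): {"cmw":53,"um":51,"uy":12}
After op 17 (add /r 30): {"cmw":53,"r":30,"um":51,"uy":12}
After op 18 (add /jg 57): {"cmw":53,"jg":57,"r":30,"um":51,"uy":12}
After op 19 (add /xrt 64): {"cmw":53,"jg":57,"r":30,"um":51,"uy":12,"xrt":64}
After op 20 (add /jg 80): {"cmw":53,"jg":80,"r":30,"um":51,"uy":12,"xrt":64}
After op 21 (replace /cmw 55): {"cmw":55,"jg":80,"r":30,"um":51,"uy":12,"xrt":64}
Value at /uy: 12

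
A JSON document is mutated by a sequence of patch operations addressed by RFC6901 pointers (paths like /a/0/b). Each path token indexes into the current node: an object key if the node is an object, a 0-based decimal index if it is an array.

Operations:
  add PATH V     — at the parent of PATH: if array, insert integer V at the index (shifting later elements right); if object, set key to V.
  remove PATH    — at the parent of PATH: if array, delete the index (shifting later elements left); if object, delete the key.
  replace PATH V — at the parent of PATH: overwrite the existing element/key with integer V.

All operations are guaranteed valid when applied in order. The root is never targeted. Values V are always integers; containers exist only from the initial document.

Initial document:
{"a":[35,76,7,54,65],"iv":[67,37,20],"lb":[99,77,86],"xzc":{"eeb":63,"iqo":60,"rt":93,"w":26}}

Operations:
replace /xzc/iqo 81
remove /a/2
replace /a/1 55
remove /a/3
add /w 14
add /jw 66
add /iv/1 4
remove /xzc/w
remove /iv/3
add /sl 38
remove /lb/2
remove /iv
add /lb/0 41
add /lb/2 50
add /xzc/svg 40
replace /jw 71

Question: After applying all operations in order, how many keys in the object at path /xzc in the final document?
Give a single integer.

Answer: 4

Derivation:
After op 1 (replace /xzc/iqo 81): {"a":[35,76,7,54,65],"iv":[67,37,20],"lb":[99,77,86],"xzc":{"eeb":63,"iqo":81,"rt":93,"w":26}}
After op 2 (remove /a/2): {"a":[35,76,54,65],"iv":[67,37,20],"lb":[99,77,86],"xzc":{"eeb":63,"iqo":81,"rt":93,"w":26}}
After op 3 (replace /a/1 55): {"a":[35,55,54,65],"iv":[67,37,20],"lb":[99,77,86],"xzc":{"eeb":63,"iqo":81,"rt":93,"w":26}}
After op 4 (remove /a/3): {"a":[35,55,54],"iv":[67,37,20],"lb":[99,77,86],"xzc":{"eeb":63,"iqo":81,"rt":93,"w":26}}
After op 5 (add /w 14): {"a":[35,55,54],"iv":[67,37,20],"lb":[99,77,86],"w":14,"xzc":{"eeb":63,"iqo":81,"rt":93,"w":26}}
After op 6 (add /jw 66): {"a":[35,55,54],"iv":[67,37,20],"jw":66,"lb":[99,77,86],"w":14,"xzc":{"eeb":63,"iqo":81,"rt":93,"w":26}}
After op 7 (add /iv/1 4): {"a":[35,55,54],"iv":[67,4,37,20],"jw":66,"lb":[99,77,86],"w":14,"xzc":{"eeb":63,"iqo":81,"rt":93,"w":26}}
After op 8 (remove /xzc/w): {"a":[35,55,54],"iv":[67,4,37,20],"jw":66,"lb":[99,77,86],"w":14,"xzc":{"eeb":63,"iqo":81,"rt":93}}
After op 9 (remove /iv/3): {"a":[35,55,54],"iv":[67,4,37],"jw":66,"lb":[99,77,86],"w":14,"xzc":{"eeb":63,"iqo":81,"rt":93}}
After op 10 (add /sl 38): {"a":[35,55,54],"iv":[67,4,37],"jw":66,"lb":[99,77,86],"sl":38,"w":14,"xzc":{"eeb":63,"iqo":81,"rt":93}}
After op 11 (remove /lb/2): {"a":[35,55,54],"iv":[67,4,37],"jw":66,"lb":[99,77],"sl":38,"w":14,"xzc":{"eeb":63,"iqo":81,"rt":93}}
After op 12 (remove /iv): {"a":[35,55,54],"jw":66,"lb":[99,77],"sl":38,"w":14,"xzc":{"eeb":63,"iqo":81,"rt":93}}
After op 13 (add /lb/0 41): {"a":[35,55,54],"jw":66,"lb":[41,99,77],"sl":38,"w":14,"xzc":{"eeb":63,"iqo":81,"rt":93}}
After op 14 (add /lb/2 50): {"a":[35,55,54],"jw":66,"lb":[41,99,50,77],"sl":38,"w":14,"xzc":{"eeb":63,"iqo":81,"rt":93}}
After op 15 (add /xzc/svg 40): {"a":[35,55,54],"jw":66,"lb":[41,99,50,77],"sl":38,"w":14,"xzc":{"eeb":63,"iqo":81,"rt":93,"svg":40}}
After op 16 (replace /jw 71): {"a":[35,55,54],"jw":71,"lb":[41,99,50,77],"sl":38,"w":14,"xzc":{"eeb":63,"iqo":81,"rt":93,"svg":40}}
Size at path /xzc: 4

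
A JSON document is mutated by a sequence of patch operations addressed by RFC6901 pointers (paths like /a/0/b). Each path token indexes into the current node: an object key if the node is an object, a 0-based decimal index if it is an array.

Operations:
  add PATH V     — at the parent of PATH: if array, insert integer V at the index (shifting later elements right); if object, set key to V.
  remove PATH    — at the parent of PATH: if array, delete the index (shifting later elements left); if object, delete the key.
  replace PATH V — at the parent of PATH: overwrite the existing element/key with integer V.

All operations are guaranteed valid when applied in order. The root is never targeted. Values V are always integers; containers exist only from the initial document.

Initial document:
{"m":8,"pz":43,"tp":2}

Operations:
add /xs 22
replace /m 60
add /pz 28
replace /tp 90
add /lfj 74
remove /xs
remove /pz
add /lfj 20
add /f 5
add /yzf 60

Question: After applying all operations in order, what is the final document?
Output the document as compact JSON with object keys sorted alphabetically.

Answer: {"f":5,"lfj":20,"m":60,"tp":90,"yzf":60}

Derivation:
After op 1 (add /xs 22): {"m":8,"pz":43,"tp":2,"xs":22}
After op 2 (replace /m 60): {"m":60,"pz":43,"tp":2,"xs":22}
After op 3 (add /pz 28): {"m":60,"pz":28,"tp":2,"xs":22}
After op 4 (replace /tp 90): {"m":60,"pz":28,"tp":90,"xs":22}
After op 5 (add /lfj 74): {"lfj":74,"m":60,"pz":28,"tp":90,"xs":22}
After op 6 (remove /xs): {"lfj":74,"m":60,"pz":28,"tp":90}
After op 7 (remove /pz): {"lfj":74,"m":60,"tp":90}
After op 8 (add /lfj 20): {"lfj":20,"m":60,"tp":90}
After op 9 (add /f 5): {"f":5,"lfj":20,"m":60,"tp":90}
After op 10 (add /yzf 60): {"f":5,"lfj":20,"m":60,"tp":90,"yzf":60}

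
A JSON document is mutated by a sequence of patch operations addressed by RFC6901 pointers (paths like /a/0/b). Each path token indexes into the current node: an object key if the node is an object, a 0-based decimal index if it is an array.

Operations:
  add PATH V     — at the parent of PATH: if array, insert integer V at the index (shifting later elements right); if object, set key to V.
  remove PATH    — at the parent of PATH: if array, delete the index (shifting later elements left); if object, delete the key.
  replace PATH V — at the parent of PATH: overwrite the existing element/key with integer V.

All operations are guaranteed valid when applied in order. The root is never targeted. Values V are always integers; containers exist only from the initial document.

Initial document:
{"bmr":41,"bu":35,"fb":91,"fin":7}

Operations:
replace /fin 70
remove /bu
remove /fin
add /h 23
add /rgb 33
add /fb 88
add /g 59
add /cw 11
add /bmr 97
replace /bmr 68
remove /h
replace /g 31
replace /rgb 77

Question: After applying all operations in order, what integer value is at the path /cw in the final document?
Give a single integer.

After op 1 (replace /fin 70): {"bmr":41,"bu":35,"fb":91,"fin":70}
After op 2 (remove /bu): {"bmr":41,"fb":91,"fin":70}
After op 3 (remove /fin): {"bmr":41,"fb":91}
After op 4 (add /h 23): {"bmr":41,"fb":91,"h":23}
After op 5 (add /rgb 33): {"bmr":41,"fb":91,"h":23,"rgb":33}
After op 6 (add /fb 88): {"bmr":41,"fb":88,"h":23,"rgb":33}
After op 7 (add /g 59): {"bmr":41,"fb":88,"g":59,"h":23,"rgb":33}
After op 8 (add /cw 11): {"bmr":41,"cw":11,"fb":88,"g":59,"h":23,"rgb":33}
After op 9 (add /bmr 97): {"bmr":97,"cw":11,"fb":88,"g":59,"h":23,"rgb":33}
After op 10 (replace /bmr 68): {"bmr":68,"cw":11,"fb":88,"g":59,"h":23,"rgb":33}
After op 11 (remove /h): {"bmr":68,"cw":11,"fb":88,"g":59,"rgb":33}
After op 12 (replace /g 31): {"bmr":68,"cw":11,"fb":88,"g":31,"rgb":33}
After op 13 (replace /rgb 77): {"bmr":68,"cw":11,"fb":88,"g":31,"rgb":77}
Value at /cw: 11

Answer: 11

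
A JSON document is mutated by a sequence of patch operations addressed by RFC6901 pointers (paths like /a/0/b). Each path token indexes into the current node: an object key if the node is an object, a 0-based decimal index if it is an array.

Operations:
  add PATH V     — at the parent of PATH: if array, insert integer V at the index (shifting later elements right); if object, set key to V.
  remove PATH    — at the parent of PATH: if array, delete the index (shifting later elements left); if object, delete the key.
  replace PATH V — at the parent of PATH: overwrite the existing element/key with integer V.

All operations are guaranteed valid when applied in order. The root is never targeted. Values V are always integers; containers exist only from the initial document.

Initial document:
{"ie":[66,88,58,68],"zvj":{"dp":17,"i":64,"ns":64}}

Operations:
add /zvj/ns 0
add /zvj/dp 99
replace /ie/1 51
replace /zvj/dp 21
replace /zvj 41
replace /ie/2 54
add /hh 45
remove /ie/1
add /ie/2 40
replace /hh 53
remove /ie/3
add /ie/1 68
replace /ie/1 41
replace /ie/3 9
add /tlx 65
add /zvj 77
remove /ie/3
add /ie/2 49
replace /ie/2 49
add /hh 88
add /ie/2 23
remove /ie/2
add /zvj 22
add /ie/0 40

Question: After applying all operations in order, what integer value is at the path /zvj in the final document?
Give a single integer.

Answer: 22

Derivation:
After op 1 (add /zvj/ns 0): {"ie":[66,88,58,68],"zvj":{"dp":17,"i":64,"ns":0}}
After op 2 (add /zvj/dp 99): {"ie":[66,88,58,68],"zvj":{"dp":99,"i":64,"ns":0}}
After op 3 (replace /ie/1 51): {"ie":[66,51,58,68],"zvj":{"dp":99,"i":64,"ns":0}}
After op 4 (replace /zvj/dp 21): {"ie":[66,51,58,68],"zvj":{"dp":21,"i":64,"ns":0}}
After op 5 (replace /zvj 41): {"ie":[66,51,58,68],"zvj":41}
After op 6 (replace /ie/2 54): {"ie":[66,51,54,68],"zvj":41}
After op 7 (add /hh 45): {"hh":45,"ie":[66,51,54,68],"zvj":41}
After op 8 (remove /ie/1): {"hh":45,"ie":[66,54,68],"zvj":41}
After op 9 (add /ie/2 40): {"hh":45,"ie":[66,54,40,68],"zvj":41}
After op 10 (replace /hh 53): {"hh":53,"ie":[66,54,40,68],"zvj":41}
After op 11 (remove /ie/3): {"hh":53,"ie":[66,54,40],"zvj":41}
After op 12 (add /ie/1 68): {"hh":53,"ie":[66,68,54,40],"zvj":41}
After op 13 (replace /ie/1 41): {"hh":53,"ie":[66,41,54,40],"zvj":41}
After op 14 (replace /ie/3 9): {"hh":53,"ie":[66,41,54,9],"zvj":41}
After op 15 (add /tlx 65): {"hh":53,"ie":[66,41,54,9],"tlx":65,"zvj":41}
After op 16 (add /zvj 77): {"hh":53,"ie":[66,41,54,9],"tlx":65,"zvj":77}
After op 17 (remove /ie/3): {"hh":53,"ie":[66,41,54],"tlx":65,"zvj":77}
After op 18 (add /ie/2 49): {"hh":53,"ie":[66,41,49,54],"tlx":65,"zvj":77}
After op 19 (replace /ie/2 49): {"hh":53,"ie":[66,41,49,54],"tlx":65,"zvj":77}
After op 20 (add /hh 88): {"hh":88,"ie":[66,41,49,54],"tlx":65,"zvj":77}
After op 21 (add /ie/2 23): {"hh":88,"ie":[66,41,23,49,54],"tlx":65,"zvj":77}
After op 22 (remove /ie/2): {"hh":88,"ie":[66,41,49,54],"tlx":65,"zvj":77}
After op 23 (add /zvj 22): {"hh":88,"ie":[66,41,49,54],"tlx":65,"zvj":22}
After op 24 (add /ie/0 40): {"hh":88,"ie":[40,66,41,49,54],"tlx":65,"zvj":22}
Value at /zvj: 22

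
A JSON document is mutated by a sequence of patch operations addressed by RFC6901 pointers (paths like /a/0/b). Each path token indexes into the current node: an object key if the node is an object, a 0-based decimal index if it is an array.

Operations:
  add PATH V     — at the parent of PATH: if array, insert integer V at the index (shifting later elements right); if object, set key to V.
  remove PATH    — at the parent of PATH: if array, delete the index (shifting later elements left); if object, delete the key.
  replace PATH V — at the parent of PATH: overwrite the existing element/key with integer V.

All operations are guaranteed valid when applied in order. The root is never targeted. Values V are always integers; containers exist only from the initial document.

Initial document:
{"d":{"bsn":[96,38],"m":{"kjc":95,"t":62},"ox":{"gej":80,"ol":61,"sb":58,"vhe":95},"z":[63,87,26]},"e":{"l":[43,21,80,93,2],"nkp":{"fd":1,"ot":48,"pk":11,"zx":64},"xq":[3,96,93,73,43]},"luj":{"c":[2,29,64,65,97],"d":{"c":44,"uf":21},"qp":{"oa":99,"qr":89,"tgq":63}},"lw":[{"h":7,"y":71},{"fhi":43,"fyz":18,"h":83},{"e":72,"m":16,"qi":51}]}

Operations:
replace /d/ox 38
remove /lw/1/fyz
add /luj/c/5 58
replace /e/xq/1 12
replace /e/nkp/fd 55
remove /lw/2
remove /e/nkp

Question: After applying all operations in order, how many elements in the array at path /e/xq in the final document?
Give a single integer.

Answer: 5

Derivation:
After op 1 (replace /d/ox 38): {"d":{"bsn":[96,38],"m":{"kjc":95,"t":62},"ox":38,"z":[63,87,26]},"e":{"l":[43,21,80,93,2],"nkp":{"fd":1,"ot":48,"pk":11,"zx":64},"xq":[3,96,93,73,43]},"luj":{"c":[2,29,64,65,97],"d":{"c":44,"uf":21},"qp":{"oa":99,"qr":89,"tgq":63}},"lw":[{"h":7,"y":71},{"fhi":43,"fyz":18,"h":83},{"e":72,"m":16,"qi":51}]}
After op 2 (remove /lw/1/fyz): {"d":{"bsn":[96,38],"m":{"kjc":95,"t":62},"ox":38,"z":[63,87,26]},"e":{"l":[43,21,80,93,2],"nkp":{"fd":1,"ot":48,"pk":11,"zx":64},"xq":[3,96,93,73,43]},"luj":{"c":[2,29,64,65,97],"d":{"c":44,"uf":21},"qp":{"oa":99,"qr":89,"tgq":63}},"lw":[{"h":7,"y":71},{"fhi":43,"h":83},{"e":72,"m":16,"qi":51}]}
After op 3 (add /luj/c/5 58): {"d":{"bsn":[96,38],"m":{"kjc":95,"t":62},"ox":38,"z":[63,87,26]},"e":{"l":[43,21,80,93,2],"nkp":{"fd":1,"ot":48,"pk":11,"zx":64},"xq":[3,96,93,73,43]},"luj":{"c":[2,29,64,65,97,58],"d":{"c":44,"uf":21},"qp":{"oa":99,"qr":89,"tgq":63}},"lw":[{"h":7,"y":71},{"fhi":43,"h":83},{"e":72,"m":16,"qi":51}]}
After op 4 (replace /e/xq/1 12): {"d":{"bsn":[96,38],"m":{"kjc":95,"t":62},"ox":38,"z":[63,87,26]},"e":{"l":[43,21,80,93,2],"nkp":{"fd":1,"ot":48,"pk":11,"zx":64},"xq":[3,12,93,73,43]},"luj":{"c":[2,29,64,65,97,58],"d":{"c":44,"uf":21},"qp":{"oa":99,"qr":89,"tgq":63}},"lw":[{"h":7,"y":71},{"fhi":43,"h":83},{"e":72,"m":16,"qi":51}]}
After op 5 (replace /e/nkp/fd 55): {"d":{"bsn":[96,38],"m":{"kjc":95,"t":62},"ox":38,"z":[63,87,26]},"e":{"l":[43,21,80,93,2],"nkp":{"fd":55,"ot":48,"pk":11,"zx":64},"xq":[3,12,93,73,43]},"luj":{"c":[2,29,64,65,97,58],"d":{"c":44,"uf":21},"qp":{"oa":99,"qr":89,"tgq":63}},"lw":[{"h":7,"y":71},{"fhi":43,"h":83},{"e":72,"m":16,"qi":51}]}
After op 6 (remove /lw/2): {"d":{"bsn":[96,38],"m":{"kjc":95,"t":62},"ox":38,"z":[63,87,26]},"e":{"l":[43,21,80,93,2],"nkp":{"fd":55,"ot":48,"pk":11,"zx":64},"xq":[3,12,93,73,43]},"luj":{"c":[2,29,64,65,97,58],"d":{"c":44,"uf":21},"qp":{"oa":99,"qr":89,"tgq":63}},"lw":[{"h":7,"y":71},{"fhi":43,"h":83}]}
After op 7 (remove /e/nkp): {"d":{"bsn":[96,38],"m":{"kjc":95,"t":62},"ox":38,"z":[63,87,26]},"e":{"l":[43,21,80,93,2],"xq":[3,12,93,73,43]},"luj":{"c":[2,29,64,65,97,58],"d":{"c":44,"uf":21},"qp":{"oa":99,"qr":89,"tgq":63}},"lw":[{"h":7,"y":71},{"fhi":43,"h":83}]}
Size at path /e/xq: 5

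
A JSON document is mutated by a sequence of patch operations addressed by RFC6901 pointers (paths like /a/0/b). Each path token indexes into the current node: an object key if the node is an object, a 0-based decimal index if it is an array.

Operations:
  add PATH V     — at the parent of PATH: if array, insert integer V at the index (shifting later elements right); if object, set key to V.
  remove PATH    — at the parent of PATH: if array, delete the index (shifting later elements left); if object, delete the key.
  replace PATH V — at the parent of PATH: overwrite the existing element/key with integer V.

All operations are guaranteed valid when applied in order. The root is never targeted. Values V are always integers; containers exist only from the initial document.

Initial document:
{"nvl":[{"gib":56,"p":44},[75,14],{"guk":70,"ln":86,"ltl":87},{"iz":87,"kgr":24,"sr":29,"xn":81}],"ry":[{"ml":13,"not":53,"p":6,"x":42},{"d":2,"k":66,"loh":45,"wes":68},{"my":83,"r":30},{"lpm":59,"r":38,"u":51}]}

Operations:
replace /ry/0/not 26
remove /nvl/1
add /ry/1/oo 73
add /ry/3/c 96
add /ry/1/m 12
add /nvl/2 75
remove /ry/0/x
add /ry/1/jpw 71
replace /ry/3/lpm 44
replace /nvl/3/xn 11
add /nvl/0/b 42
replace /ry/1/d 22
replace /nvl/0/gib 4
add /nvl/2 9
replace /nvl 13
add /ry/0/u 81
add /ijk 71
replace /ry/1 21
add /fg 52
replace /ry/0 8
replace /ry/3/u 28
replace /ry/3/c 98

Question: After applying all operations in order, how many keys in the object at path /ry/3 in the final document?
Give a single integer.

After op 1 (replace /ry/0/not 26): {"nvl":[{"gib":56,"p":44},[75,14],{"guk":70,"ln":86,"ltl":87},{"iz":87,"kgr":24,"sr":29,"xn":81}],"ry":[{"ml":13,"not":26,"p":6,"x":42},{"d":2,"k":66,"loh":45,"wes":68},{"my":83,"r":30},{"lpm":59,"r":38,"u":51}]}
After op 2 (remove /nvl/1): {"nvl":[{"gib":56,"p":44},{"guk":70,"ln":86,"ltl":87},{"iz":87,"kgr":24,"sr":29,"xn":81}],"ry":[{"ml":13,"not":26,"p":6,"x":42},{"d":2,"k":66,"loh":45,"wes":68},{"my":83,"r":30},{"lpm":59,"r":38,"u":51}]}
After op 3 (add /ry/1/oo 73): {"nvl":[{"gib":56,"p":44},{"guk":70,"ln":86,"ltl":87},{"iz":87,"kgr":24,"sr":29,"xn":81}],"ry":[{"ml":13,"not":26,"p":6,"x":42},{"d":2,"k":66,"loh":45,"oo":73,"wes":68},{"my":83,"r":30},{"lpm":59,"r":38,"u":51}]}
After op 4 (add /ry/3/c 96): {"nvl":[{"gib":56,"p":44},{"guk":70,"ln":86,"ltl":87},{"iz":87,"kgr":24,"sr":29,"xn":81}],"ry":[{"ml":13,"not":26,"p":6,"x":42},{"d":2,"k":66,"loh":45,"oo":73,"wes":68},{"my":83,"r":30},{"c":96,"lpm":59,"r":38,"u":51}]}
After op 5 (add /ry/1/m 12): {"nvl":[{"gib":56,"p":44},{"guk":70,"ln":86,"ltl":87},{"iz":87,"kgr":24,"sr":29,"xn":81}],"ry":[{"ml":13,"not":26,"p":6,"x":42},{"d":2,"k":66,"loh":45,"m":12,"oo":73,"wes":68},{"my":83,"r":30},{"c":96,"lpm":59,"r":38,"u":51}]}
After op 6 (add /nvl/2 75): {"nvl":[{"gib":56,"p":44},{"guk":70,"ln":86,"ltl":87},75,{"iz":87,"kgr":24,"sr":29,"xn":81}],"ry":[{"ml":13,"not":26,"p":6,"x":42},{"d":2,"k":66,"loh":45,"m":12,"oo":73,"wes":68},{"my":83,"r":30},{"c":96,"lpm":59,"r":38,"u":51}]}
After op 7 (remove /ry/0/x): {"nvl":[{"gib":56,"p":44},{"guk":70,"ln":86,"ltl":87},75,{"iz":87,"kgr":24,"sr":29,"xn":81}],"ry":[{"ml":13,"not":26,"p":6},{"d":2,"k":66,"loh":45,"m":12,"oo":73,"wes":68},{"my":83,"r":30},{"c":96,"lpm":59,"r":38,"u":51}]}
After op 8 (add /ry/1/jpw 71): {"nvl":[{"gib":56,"p":44},{"guk":70,"ln":86,"ltl":87},75,{"iz":87,"kgr":24,"sr":29,"xn":81}],"ry":[{"ml":13,"not":26,"p":6},{"d":2,"jpw":71,"k":66,"loh":45,"m":12,"oo":73,"wes":68},{"my":83,"r":30},{"c":96,"lpm":59,"r":38,"u":51}]}
After op 9 (replace /ry/3/lpm 44): {"nvl":[{"gib":56,"p":44},{"guk":70,"ln":86,"ltl":87},75,{"iz":87,"kgr":24,"sr":29,"xn":81}],"ry":[{"ml":13,"not":26,"p":6},{"d":2,"jpw":71,"k":66,"loh":45,"m":12,"oo":73,"wes":68},{"my":83,"r":30},{"c":96,"lpm":44,"r":38,"u":51}]}
After op 10 (replace /nvl/3/xn 11): {"nvl":[{"gib":56,"p":44},{"guk":70,"ln":86,"ltl":87},75,{"iz":87,"kgr":24,"sr":29,"xn":11}],"ry":[{"ml":13,"not":26,"p":6},{"d":2,"jpw":71,"k":66,"loh":45,"m":12,"oo":73,"wes":68},{"my":83,"r":30},{"c":96,"lpm":44,"r":38,"u":51}]}
After op 11 (add /nvl/0/b 42): {"nvl":[{"b":42,"gib":56,"p":44},{"guk":70,"ln":86,"ltl":87},75,{"iz":87,"kgr":24,"sr":29,"xn":11}],"ry":[{"ml":13,"not":26,"p":6},{"d":2,"jpw":71,"k":66,"loh":45,"m":12,"oo":73,"wes":68},{"my":83,"r":30},{"c":96,"lpm":44,"r":38,"u":51}]}
After op 12 (replace /ry/1/d 22): {"nvl":[{"b":42,"gib":56,"p":44},{"guk":70,"ln":86,"ltl":87},75,{"iz":87,"kgr":24,"sr":29,"xn":11}],"ry":[{"ml":13,"not":26,"p":6},{"d":22,"jpw":71,"k":66,"loh":45,"m":12,"oo":73,"wes":68},{"my":83,"r":30},{"c":96,"lpm":44,"r":38,"u":51}]}
After op 13 (replace /nvl/0/gib 4): {"nvl":[{"b":42,"gib":4,"p":44},{"guk":70,"ln":86,"ltl":87},75,{"iz":87,"kgr":24,"sr":29,"xn":11}],"ry":[{"ml":13,"not":26,"p":6},{"d":22,"jpw":71,"k":66,"loh":45,"m":12,"oo":73,"wes":68},{"my":83,"r":30},{"c":96,"lpm":44,"r":38,"u":51}]}
After op 14 (add /nvl/2 9): {"nvl":[{"b":42,"gib":4,"p":44},{"guk":70,"ln":86,"ltl":87},9,75,{"iz":87,"kgr":24,"sr":29,"xn":11}],"ry":[{"ml":13,"not":26,"p":6},{"d":22,"jpw":71,"k":66,"loh":45,"m":12,"oo":73,"wes":68},{"my":83,"r":30},{"c":96,"lpm":44,"r":38,"u":51}]}
After op 15 (replace /nvl 13): {"nvl":13,"ry":[{"ml":13,"not":26,"p":6},{"d":22,"jpw":71,"k":66,"loh":45,"m":12,"oo":73,"wes":68},{"my":83,"r":30},{"c":96,"lpm":44,"r":38,"u":51}]}
After op 16 (add /ry/0/u 81): {"nvl":13,"ry":[{"ml":13,"not":26,"p":6,"u":81},{"d":22,"jpw":71,"k":66,"loh":45,"m":12,"oo":73,"wes":68},{"my":83,"r":30},{"c":96,"lpm":44,"r":38,"u":51}]}
After op 17 (add /ijk 71): {"ijk":71,"nvl":13,"ry":[{"ml":13,"not":26,"p":6,"u":81},{"d":22,"jpw":71,"k":66,"loh":45,"m":12,"oo":73,"wes":68},{"my":83,"r":30},{"c":96,"lpm":44,"r":38,"u":51}]}
After op 18 (replace /ry/1 21): {"ijk":71,"nvl":13,"ry":[{"ml":13,"not":26,"p":6,"u":81},21,{"my":83,"r":30},{"c":96,"lpm":44,"r":38,"u":51}]}
After op 19 (add /fg 52): {"fg":52,"ijk":71,"nvl":13,"ry":[{"ml":13,"not":26,"p":6,"u":81},21,{"my":83,"r":30},{"c":96,"lpm":44,"r":38,"u":51}]}
After op 20 (replace /ry/0 8): {"fg":52,"ijk":71,"nvl":13,"ry":[8,21,{"my":83,"r":30},{"c":96,"lpm":44,"r":38,"u":51}]}
After op 21 (replace /ry/3/u 28): {"fg":52,"ijk":71,"nvl":13,"ry":[8,21,{"my":83,"r":30},{"c":96,"lpm":44,"r":38,"u":28}]}
After op 22 (replace /ry/3/c 98): {"fg":52,"ijk":71,"nvl":13,"ry":[8,21,{"my":83,"r":30},{"c":98,"lpm":44,"r":38,"u":28}]}
Size at path /ry/3: 4

Answer: 4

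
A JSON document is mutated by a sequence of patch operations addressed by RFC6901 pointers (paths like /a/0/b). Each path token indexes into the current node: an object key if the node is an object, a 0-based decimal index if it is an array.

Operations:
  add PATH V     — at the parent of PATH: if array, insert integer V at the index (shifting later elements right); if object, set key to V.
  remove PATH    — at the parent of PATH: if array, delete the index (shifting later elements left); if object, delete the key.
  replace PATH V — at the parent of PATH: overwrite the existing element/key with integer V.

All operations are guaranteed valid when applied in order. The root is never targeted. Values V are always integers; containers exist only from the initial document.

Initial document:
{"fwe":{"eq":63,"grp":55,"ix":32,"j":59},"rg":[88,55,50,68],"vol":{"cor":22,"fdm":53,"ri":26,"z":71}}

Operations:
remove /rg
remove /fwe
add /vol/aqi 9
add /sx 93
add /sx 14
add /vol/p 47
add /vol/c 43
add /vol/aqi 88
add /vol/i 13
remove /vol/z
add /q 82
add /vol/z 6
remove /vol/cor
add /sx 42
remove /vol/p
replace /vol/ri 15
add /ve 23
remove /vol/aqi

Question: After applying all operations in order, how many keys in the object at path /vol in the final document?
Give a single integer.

Answer: 5

Derivation:
After op 1 (remove /rg): {"fwe":{"eq":63,"grp":55,"ix":32,"j":59},"vol":{"cor":22,"fdm":53,"ri":26,"z":71}}
After op 2 (remove /fwe): {"vol":{"cor":22,"fdm":53,"ri":26,"z":71}}
After op 3 (add /vol/aqi 9): {"vol":{"aqi":9,"cor":22,"fdm":53,"ri":26,"z":71}}
After op 4 (add /sx 93): {"sx":93,"vol":{"aqi":9,"cor":22,"fdm":53,"ri":26,"z":71}}
After op 5 (add /sx 14): {"sx":14,"vol":{"aqi":9,"cor":22,"fdm":53,"ri":26,"z":71}}
After op 6 (add /vol/p 47): {"sx":14,"vol":{"aqi":9,"cor":22,"fdm":53,"p":47,"ri":26,"z":71}}
After op 7 (add /vol/c 43): {"sx":14,"vol":{"aqi":9,"c":43,"cor":22,"fdm":53,"p":47,"ri":26,"z":71}}
After op 8 (add /vol/aqi 88): {"sx":14,"vol":{"aqi":88,"c":43,"cor":22,"fdm":53,"p":47,"ri":26,"z":71}}
After op 9 (add /vol/i 13): {"sx":14,"vol":{"aqi":88,"c":43,"cor":22,"fdm":53,"i":13,"p":47,"ri":26,"z":71}}
After op 10 (remove /vol/z): {"sx":14,"vol":{"aqi":88,"c":43,"cor":22,"fdm":53,"i":13,"p":47,"ri":26}}
After op 11 (add /q 82): {"q":82,"sx":14,"vol":{"aqi":88,"c":43,"cor":22,"fdm":53,"i":13,"p":47,"ri":26}}
After op 12 (add /vol/z 6): {"q":82,"sx":14,"vol":{"aqi":88,"c":43,"cor":22,"fdm":53,"i":13,"p":47,"ri":26,"z":6}}
After op 13 (remove /vol/cor): {"q":82,"sx":14,"vol":{"aqi":88,"c":43,"fdm":53,"i":13,"p":47,"ri":26,"z":6}}
After op 14 (add /sx 42): {"q":82,"sx":42,"vol":{"aqi":88,"c":43,"fdm":53,"i":13,"p":47,"ri":26,"z":6}}
After op 15 (remove /vol/p): {"q":82,"sx":42,"vol":{"aqi":88,"c":43,"fdm":53,"i":13,"ri":26,"z":6}}
After op 16 (replace /vol/ri 15): {"q":82,"sx":42,"vol":{"aqi":88,"c":43,"fdm":53,"i":13,"ri":15,"z":6}}
After op 17 (add /ve 23): {"q":82,"sx":42,"ve":23,"vol":{"aqi":88,"c":43,"fdm":53,"i":13,"ri":15,"z":6}}
After op 18 (remove /vol/aqi): {"q":82,"sx":42,"ve":23,"vol":{"c":43,"fdm":53,"i":13,"ri":15,"z":6}}
Size at path /vol: 5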